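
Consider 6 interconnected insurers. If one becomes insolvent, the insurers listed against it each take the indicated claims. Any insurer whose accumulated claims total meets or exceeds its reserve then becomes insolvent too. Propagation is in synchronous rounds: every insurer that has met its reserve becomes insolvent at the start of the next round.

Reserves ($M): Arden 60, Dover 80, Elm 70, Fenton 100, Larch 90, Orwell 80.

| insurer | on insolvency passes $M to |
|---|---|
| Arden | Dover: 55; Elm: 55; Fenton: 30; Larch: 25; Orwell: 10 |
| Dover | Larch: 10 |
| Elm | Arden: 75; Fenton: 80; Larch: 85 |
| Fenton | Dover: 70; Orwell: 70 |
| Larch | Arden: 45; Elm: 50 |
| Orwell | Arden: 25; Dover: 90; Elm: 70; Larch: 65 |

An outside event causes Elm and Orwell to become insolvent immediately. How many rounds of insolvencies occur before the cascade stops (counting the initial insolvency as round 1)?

3

Round 1 — Elm, Orwell become insolvent (initial).
  Arden: +75+25 → 100 ≥ 60
  Dover: +90 → 90 ≥ 80
  Fenton: +80 → 80 < 100
  Larch: +85+65 → 150 ≥ 90
Round 2 — Arden, Dover, Larch become insolvent.
  Fenton: +30 → 110 ≥ 100
Round 3 — Fenton becomes insolvent.
No further insolvencies.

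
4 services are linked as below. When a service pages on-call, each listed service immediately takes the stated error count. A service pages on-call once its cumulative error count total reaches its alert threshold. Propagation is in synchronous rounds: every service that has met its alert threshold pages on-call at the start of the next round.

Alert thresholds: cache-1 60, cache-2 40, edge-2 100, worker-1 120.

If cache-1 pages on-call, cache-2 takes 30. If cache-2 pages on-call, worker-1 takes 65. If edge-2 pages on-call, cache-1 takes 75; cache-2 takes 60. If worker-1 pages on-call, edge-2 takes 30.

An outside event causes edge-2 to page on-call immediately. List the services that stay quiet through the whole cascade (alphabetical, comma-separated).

Round 1 — edge-2 pages on-call (initial).
  cache-1: +75 → 75 ≥ 60
  cache-2: +60 → 60 ≥ 40
Round 2 — cache-1, cache-2 page on-call.
  worker-1: +65 → 65 < 120
No further pages.

worker-1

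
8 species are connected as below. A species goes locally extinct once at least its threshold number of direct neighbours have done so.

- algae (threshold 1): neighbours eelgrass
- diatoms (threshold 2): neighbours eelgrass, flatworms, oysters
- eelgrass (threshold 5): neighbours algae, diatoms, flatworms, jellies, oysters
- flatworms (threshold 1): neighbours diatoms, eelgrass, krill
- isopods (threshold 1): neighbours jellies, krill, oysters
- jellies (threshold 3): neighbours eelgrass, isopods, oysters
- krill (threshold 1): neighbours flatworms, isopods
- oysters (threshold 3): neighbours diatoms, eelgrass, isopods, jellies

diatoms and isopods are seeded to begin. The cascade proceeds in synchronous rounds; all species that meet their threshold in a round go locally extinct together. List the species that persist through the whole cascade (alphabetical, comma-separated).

algae, eelgrass, jellies, oysters

Round 1 — diatoms, isopods go locally extinct (initial).
Round 2 — checking thresholds:
  eelgrass: 1 of 5 neighbours < 5, below threshold.
  flatworms: 1 of 3 neighbours ≥ 1, goes locally extinct.
  jellies: 1 of 3 neighbours < 3, below threshold.
  krill: 1 of 2 neighbours ≥ 1, goes locally extinct.
  oysters: 2 of 4 neighbours < 3, below threshold.
Round 3 — no new extinctions; cascade stops.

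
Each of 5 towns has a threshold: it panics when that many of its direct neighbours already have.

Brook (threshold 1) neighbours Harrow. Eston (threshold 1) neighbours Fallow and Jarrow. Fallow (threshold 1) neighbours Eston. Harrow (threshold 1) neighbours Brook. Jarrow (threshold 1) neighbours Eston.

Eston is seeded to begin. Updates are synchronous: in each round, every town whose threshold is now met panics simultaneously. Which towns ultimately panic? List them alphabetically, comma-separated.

Eston, Fallow, Jarrow

Round 1 — Eston panics (initial).
Round 2 — checking thresholds:
  Fallow: 1 of 1 neighbours ≥ 1, panics.
  Jarrow: 1 of 1 neighbours ≥ 1, panics.
Round 3 — no new panics; cascade stops.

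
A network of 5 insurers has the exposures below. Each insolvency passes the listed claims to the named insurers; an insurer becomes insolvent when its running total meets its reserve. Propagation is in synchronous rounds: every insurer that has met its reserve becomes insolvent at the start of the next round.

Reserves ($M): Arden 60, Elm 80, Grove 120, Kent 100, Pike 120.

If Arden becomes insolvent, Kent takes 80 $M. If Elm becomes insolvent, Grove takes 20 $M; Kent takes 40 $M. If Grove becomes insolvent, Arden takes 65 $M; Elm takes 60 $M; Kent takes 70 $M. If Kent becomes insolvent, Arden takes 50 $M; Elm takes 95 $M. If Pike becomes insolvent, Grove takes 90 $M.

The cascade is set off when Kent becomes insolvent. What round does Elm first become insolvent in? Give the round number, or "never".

Round 1 — Kent becomes insolvent (initial).
  Arden: +50 → 50 < 60
  Elm: +95 → 95 ≥ 80
Round 2 — Elm becomes insolvent.
  Grove: +20 → 20 < 120
No further insolvencies.

2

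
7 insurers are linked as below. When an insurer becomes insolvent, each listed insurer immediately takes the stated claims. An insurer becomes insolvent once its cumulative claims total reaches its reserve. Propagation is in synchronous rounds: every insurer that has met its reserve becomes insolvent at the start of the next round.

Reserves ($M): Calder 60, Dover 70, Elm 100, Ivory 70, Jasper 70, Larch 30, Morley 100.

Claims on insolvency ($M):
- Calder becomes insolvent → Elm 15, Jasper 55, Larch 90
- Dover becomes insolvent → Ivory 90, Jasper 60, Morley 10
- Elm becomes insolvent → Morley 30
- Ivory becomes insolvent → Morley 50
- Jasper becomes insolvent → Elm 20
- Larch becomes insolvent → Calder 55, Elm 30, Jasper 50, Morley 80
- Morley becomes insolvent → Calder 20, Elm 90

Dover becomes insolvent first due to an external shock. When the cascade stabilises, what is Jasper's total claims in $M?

60

Round 1 — Dover becomes insolvent (initial).
  Ivory: +90 → 90 ≥ 70
  Jasper: +60 → 60 < 70
  Morley: +10 → 10 < 100
Round 2 — Ivory becomes insolvent.
  Morley: +50 → 60 < 100
No further insolvencies.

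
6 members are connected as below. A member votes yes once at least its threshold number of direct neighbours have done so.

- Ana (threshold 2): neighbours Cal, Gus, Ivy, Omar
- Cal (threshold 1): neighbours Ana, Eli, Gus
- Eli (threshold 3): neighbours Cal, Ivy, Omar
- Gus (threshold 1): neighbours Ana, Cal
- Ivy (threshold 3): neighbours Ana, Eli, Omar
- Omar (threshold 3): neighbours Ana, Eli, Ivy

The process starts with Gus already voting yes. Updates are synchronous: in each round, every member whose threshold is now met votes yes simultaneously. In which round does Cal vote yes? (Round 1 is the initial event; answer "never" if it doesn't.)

Round 1 — Gus votes yes (initial).
Round 2 — checking thresholds:
  Ana: 1 of 4 neighbours < 2, holds.
  Cal: 1 of 3 neighbours ≥ 1, votes yes.
Round 3 — checking thresholds:
  Ana: 2 of 4 neighbours ≥ 2, votes yes.
  Eli: 1 of 3 neighbours < 3, holds.
Round 4 — no new yes votes; cascade stops.

2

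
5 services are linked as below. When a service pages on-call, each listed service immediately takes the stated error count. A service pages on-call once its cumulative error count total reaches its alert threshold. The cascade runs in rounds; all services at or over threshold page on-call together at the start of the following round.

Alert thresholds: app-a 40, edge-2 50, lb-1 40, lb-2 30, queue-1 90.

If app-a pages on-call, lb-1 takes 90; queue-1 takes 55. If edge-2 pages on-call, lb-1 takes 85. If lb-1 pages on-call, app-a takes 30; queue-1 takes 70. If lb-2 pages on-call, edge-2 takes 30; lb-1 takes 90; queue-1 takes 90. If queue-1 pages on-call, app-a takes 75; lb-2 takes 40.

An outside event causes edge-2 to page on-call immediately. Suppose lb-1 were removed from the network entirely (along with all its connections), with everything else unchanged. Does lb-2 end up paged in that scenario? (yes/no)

With lb-1 removed:
Round 1 — edge-2 pages on-call (initial).
No further pages.

no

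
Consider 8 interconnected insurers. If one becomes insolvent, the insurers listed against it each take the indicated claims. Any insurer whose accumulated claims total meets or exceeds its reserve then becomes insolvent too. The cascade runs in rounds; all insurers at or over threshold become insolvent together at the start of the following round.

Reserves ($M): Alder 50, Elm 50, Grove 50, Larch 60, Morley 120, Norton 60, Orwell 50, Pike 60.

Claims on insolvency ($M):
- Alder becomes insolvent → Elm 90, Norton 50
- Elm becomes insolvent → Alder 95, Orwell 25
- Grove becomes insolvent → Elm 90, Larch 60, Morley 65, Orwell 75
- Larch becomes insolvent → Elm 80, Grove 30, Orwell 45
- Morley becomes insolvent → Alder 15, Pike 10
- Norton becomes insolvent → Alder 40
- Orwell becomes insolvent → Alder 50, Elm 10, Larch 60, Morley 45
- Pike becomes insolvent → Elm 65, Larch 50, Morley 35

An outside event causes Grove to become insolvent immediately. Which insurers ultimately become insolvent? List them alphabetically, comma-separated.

Round 1 — Grove becomes insolvent (initial).
  Elm: +90 → 90 ≥ 50
  Larch: +60 → 60 ≥ 60
  Morley: +65 → 65 < 120
  Orwell: +75 → 75 ≥ 50
Round 2 — Elm, Larch, Orwell become insolvent.
  Alder: +95+50 → 145 ≥ 50
  Morley: +45 → 110 < 120
Round 3 — Alder becomes insolvent.
  Norton: +50 → 50 < 60
No further insolvencies.

Alder, Elm, Grove, Larch, Orwell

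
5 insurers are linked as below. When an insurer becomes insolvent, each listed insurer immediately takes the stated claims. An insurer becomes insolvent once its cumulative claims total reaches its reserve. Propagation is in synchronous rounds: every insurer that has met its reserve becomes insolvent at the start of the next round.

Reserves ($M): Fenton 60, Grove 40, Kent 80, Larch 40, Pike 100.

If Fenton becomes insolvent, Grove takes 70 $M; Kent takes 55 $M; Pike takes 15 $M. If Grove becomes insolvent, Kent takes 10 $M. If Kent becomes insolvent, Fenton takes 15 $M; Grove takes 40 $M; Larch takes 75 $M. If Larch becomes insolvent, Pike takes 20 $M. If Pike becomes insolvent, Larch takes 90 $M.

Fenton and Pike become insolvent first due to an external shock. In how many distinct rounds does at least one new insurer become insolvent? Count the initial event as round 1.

Round 1 — Fenton, Pike become insolvent (initial).
  Grove: +70 → 70 ≥ 40
  Kent: +55 → 55 < 80
  Larch: +90 → 90 ≥ 40
Round 2 — Grove, Larch become insolvent.
  Kent: +10 → 65 < 80
No further insolvencies.

2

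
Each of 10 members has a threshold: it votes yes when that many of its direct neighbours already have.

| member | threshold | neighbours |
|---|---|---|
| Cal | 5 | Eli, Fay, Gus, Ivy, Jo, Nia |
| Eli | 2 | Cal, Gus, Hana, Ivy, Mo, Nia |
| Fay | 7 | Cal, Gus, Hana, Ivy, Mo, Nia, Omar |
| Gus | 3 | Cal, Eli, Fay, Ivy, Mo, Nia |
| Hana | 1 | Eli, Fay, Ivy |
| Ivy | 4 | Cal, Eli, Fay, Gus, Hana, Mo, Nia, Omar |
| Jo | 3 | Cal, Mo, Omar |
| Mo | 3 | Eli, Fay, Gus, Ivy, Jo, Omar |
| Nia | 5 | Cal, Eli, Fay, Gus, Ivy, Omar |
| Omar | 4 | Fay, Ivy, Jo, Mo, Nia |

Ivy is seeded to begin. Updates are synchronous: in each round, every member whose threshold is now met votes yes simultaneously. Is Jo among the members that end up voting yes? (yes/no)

no

Round 1 — Ivy votes yes (initial).
Round 2 — checking thresholds:
  Cal: 1 of 6 neighbours < 5, holds.
  Eli: 1 of 6 neighbours < 2, holds.
  Fay: 1 of 7 neighbours < 7, holds.
  Gus: 1 of 6 neighbours < 3, holds.
  Hana: 1 of 3 neighbours ≥ 1, votes yes.
  Mo: 1 of 6 neighbours < 3, holds.
  Nia: 1 of 6 neighbours < 5, holds.
  Omar: 1 of 5 neighbours < 4, holds.
Round 3 — checking thresholds:
  Cal: 1 of 6 neighbours < 5, holds.
  Eli: 2 of 6 neighbours ≥ 2, votes yes.
  Fay: 2 of 7 neighbours < 7, holds.
  Gus: 1 of 6 neighbours < 3, holds.
  Mo: 1 of 6 neighbours < 3, holds.
  Nia: 1 of 6 neighbours < 5, holds.
  Omar: 1 of 5 neighbours < 4, holds.
Round 4 — no new yes votes; cascade stops.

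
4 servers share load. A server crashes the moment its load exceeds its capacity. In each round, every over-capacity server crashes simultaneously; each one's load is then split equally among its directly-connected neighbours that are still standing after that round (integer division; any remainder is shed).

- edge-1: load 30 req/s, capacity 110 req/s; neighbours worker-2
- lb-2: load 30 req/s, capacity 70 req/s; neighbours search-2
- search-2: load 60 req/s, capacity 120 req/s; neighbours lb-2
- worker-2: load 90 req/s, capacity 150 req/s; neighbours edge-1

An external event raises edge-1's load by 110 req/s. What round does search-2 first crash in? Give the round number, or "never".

Round 1 — edge-1 at 140 > 110. edge-1 crashes.
  edge-1 sheds 140 req/s to worker-2: 140 each.
    worker-2: 90+140 = 230 > 150
Round 2 — worker-2 crashes.
  worker-2 sheds 230 req/s: no online neighbours, lost.
No further crashes.

never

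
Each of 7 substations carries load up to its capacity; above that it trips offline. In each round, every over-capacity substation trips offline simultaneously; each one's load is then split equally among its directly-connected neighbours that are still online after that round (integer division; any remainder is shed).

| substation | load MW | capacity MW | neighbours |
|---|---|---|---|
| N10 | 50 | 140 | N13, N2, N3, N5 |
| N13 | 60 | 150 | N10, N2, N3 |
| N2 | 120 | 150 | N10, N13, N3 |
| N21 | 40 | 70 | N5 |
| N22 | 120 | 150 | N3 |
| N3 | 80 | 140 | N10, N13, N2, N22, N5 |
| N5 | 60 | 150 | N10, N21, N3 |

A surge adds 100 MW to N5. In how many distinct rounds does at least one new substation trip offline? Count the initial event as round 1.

2

Round 1 — N5 at 160 > 150. N5 trips offline.
  N5 sheds 160 MW to N10, N21, N3: 53 each (1 lost).
    N10: 50+53 = 103 ≤ 140
    N21: 40+53 = 93 > 70
    N3: 80+53 = 133 ≤ 140
Round 2 — N21 trips offline.
  N21 sheds 93 MW: no online neighbours, lost.
No further trips.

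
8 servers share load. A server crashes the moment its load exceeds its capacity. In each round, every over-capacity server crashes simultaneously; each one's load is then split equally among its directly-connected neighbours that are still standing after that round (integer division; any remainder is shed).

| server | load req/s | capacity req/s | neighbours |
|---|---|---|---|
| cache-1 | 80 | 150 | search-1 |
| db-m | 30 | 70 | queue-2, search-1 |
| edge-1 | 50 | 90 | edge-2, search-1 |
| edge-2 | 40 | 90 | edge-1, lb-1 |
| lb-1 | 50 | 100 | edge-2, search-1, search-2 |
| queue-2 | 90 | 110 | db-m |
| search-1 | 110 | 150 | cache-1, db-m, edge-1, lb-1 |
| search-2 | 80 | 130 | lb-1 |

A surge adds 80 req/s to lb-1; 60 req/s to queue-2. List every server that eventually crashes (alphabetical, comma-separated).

cache-1, db-m, edge-1, edge-2, lb-1, queue-2, search-1

Round 1 — lb-1 at 130 > 100; queue-2 at 150 > 110. lb-1, queue-2 crash.
  lb-1 sheds 130 req/s to edge-2, search-1, search-2: 43 each (1 lost).
    edge-2: 40+43 = 83 ≤ 90
    search-1: 110+43 = 153 > 150
    search-2: 80+43 = 123 ≤ 130
  queue-2 sheds 150 req/s to db-m: 150 each.
    db-m: 30+150 = 180 > 70
Round 2 — db-m, search-1 crash.
  db-m sheds 180 req/s: no online neighbours, lost.
  search-1 sheds 153 req/s to cache-1, edge-1: 76 each (1 lost).
    cache-1: 80+76 = 156 > 150
    edge-1: 50+76 = 126 > 90
Round 3 — cache-1, edge-1 crash.
  cache-1 sheds 156 req/s: no online neighbours, lost.
  edge-1 sheds 126 req/s to edge-2: 126 each.
    edge-2: 83+126 = 209 > 90
Round 4 — edge-2 crashes.
  edge-2 sheds 209 req/s: no online neighbours, lost.
No further crashes.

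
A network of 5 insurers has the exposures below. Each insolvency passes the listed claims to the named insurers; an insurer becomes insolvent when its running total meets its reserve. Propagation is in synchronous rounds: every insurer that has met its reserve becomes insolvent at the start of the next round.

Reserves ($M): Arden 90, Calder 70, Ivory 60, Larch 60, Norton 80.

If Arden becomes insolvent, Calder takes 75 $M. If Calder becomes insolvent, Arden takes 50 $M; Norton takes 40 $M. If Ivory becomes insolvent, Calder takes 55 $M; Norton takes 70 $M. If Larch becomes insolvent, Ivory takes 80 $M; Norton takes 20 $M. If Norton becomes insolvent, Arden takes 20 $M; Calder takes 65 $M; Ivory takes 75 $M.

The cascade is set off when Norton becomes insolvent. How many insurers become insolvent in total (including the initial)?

3

Round 1 — Norton becomes insolvent (initial).
  Arden: +20 → 20 < 90
  Calder: +65 → 65 < 70
  Ivory: +75 → 75 ≥ 60
Round 2 — Ivory becomes insolvent.
  Calder: +55 → 120 ≥ 70
Round 3 — Calder becomes insolvent.
  Arden: +50 → 70 < 90
No further insolvencies.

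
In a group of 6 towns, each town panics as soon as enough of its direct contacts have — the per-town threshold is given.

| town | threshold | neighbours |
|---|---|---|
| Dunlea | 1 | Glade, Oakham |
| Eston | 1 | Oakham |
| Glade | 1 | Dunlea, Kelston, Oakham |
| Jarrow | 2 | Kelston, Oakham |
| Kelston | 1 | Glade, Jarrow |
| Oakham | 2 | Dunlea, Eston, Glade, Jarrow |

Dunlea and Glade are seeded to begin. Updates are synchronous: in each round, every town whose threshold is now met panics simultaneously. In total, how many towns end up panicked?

6

Round 1 — Dunlea, Glade panic (initial).
Round 2 — checking thresholds:
  Kelston: 1 of 2 neighbours ≥ 1, panics.
  Oakham: 2 of 4 neighbours ≥ 2, panics.
Round 3 — checking thresholds:
  Eston: 1 of 1 neighbours ≥ 1, panics.
  Jarrow: 2 of 2 neighbours ≥ 2, panics.
Round 4 — no new panics; cascade stops.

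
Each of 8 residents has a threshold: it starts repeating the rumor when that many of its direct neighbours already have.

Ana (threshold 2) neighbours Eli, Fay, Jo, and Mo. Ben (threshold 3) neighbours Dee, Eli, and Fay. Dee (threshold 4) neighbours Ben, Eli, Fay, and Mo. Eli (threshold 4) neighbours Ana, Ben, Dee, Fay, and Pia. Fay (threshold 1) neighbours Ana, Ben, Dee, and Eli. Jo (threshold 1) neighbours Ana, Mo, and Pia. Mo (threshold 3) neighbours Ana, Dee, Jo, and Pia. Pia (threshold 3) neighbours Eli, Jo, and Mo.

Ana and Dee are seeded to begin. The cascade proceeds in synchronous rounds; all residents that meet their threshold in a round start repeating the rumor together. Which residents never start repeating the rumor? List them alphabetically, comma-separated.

Round 1 — Ana, Dee start repeating the rumor (initial).
Round 2 — checking thresholds:
  Ben: 1 of 3 neighbours < 3, not yet.
  Eli: 2 of 5 neighbours < 4, not yet.
  Fay: 2 of 4 neighbours ≥ 1, starts repeating the rumor.
  Jo: 1 of 3 neighbours ≥ 1, starts repeating the rumor.
  Mo: 2 of 4 neighbours < 3, not yet.
Round 3 — checking thresholds:
  Ben: 2 of 3 neighbours < 3, not yet.
  Eli: 3 of 5 neighbours < 4, not yet.
  Mo: 3 of 4 neighbours ≥ 3, starts repeating the rumor.
  Pia: 1 of 3 neighbours < 3, not yet.
Round 4 — no new spreads; cascade stops.

Ben, Eli, Pia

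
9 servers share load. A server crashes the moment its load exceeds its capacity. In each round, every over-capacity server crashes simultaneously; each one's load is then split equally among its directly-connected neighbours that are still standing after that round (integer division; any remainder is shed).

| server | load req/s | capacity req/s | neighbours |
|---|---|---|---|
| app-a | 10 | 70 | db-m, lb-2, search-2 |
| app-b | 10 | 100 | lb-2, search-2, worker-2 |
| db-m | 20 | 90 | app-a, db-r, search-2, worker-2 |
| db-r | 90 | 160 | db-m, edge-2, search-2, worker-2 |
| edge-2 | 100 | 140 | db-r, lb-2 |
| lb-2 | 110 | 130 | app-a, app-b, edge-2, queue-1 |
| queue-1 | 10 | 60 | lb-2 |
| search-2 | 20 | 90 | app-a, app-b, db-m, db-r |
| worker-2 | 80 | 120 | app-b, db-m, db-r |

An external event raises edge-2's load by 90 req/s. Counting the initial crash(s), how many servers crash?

9

Round 1 — edge-2 at 190 > 140. edge-2 crashes.
  edge-2 sheds 190 req/s to db-r, lb-2: 95 each.
    db-r: 90+95 = 185 > 160
    lb-2: 110+95 = 205 > 130
Round 2 — db-r, lb-2 crash.
  db-r sheds 185 req/s to db-m, search-2, worker-2: 61 each (2 lost).
    db-m: 20+61 = 81 ≤ 90
    search-2: 20+61 = 81 ≤ 90
    worker-2: 80+61 = 141 > 120
  lb-2 sheds 205 req/s to app-a, app-b, queue-1: 68 each (1 lost).
    app-a: 10+68 = 78 > 70
    app-b: 10+68 = 78 ≤ 100
    queue-1: 10+68 = 78 > 60
Round 3 — app-a, queue-1, worker-2 crash.
  app-a sheds 78 req/s to db-m, search-2: 39 each.
    db-m: 81+39 = 120 > 90
    search-2: 81+39 = 120 > 90
  queue-1 sheds 78 req/s: no online neighbours, lost.
  worker-2 sheds 141 req/s to app-b, db-m: 70 each (1 lost).
    app-b: 78+70 = 148 > 100
    db-m: 120+70 = 190 > 90
Round 4 — app-b, db-m, search-2 crash.
  app-b sheds 148 req/s: no online neighbours, lost.
  db-m sheds 190 req/s: no online neighbours, lost.
  search-2 sheds 120 req/s: no online neighbours, lost.
No further crashes.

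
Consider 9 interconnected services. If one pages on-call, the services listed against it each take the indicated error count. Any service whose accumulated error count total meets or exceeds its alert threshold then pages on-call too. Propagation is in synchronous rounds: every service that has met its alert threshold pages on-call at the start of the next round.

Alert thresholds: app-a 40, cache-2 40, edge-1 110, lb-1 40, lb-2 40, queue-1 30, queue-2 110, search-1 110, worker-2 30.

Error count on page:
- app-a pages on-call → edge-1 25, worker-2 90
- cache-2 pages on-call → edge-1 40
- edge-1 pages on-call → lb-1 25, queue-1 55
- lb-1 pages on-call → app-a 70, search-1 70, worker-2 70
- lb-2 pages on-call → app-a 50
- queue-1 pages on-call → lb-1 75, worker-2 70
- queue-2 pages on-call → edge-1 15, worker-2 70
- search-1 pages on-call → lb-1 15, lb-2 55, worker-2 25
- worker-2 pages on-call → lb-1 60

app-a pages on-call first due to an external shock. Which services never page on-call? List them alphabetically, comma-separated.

Round 1 — app-a pages on-call (initial).
  edge-1: +25 → 25 < 110
  worker-2: +90 → 90 ≥ 30
Round 2 — worker-2 pages on-call.
  lb-1: +60 → 60 ≥ 40
Round 3 — lb-1 pages on-call.
  search-1: +70 → 70 < 110
No further pages.

cache-2, edge-1, lb-2, queue-1, queue-2, search-1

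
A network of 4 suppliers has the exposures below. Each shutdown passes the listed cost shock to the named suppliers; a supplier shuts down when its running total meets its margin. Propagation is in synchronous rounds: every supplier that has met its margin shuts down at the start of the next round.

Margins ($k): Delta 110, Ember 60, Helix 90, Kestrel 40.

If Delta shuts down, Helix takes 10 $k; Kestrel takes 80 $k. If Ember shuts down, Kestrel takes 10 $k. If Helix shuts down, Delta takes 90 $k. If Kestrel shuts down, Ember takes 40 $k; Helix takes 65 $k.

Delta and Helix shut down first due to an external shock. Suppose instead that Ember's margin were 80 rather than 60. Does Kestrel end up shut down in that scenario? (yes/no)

With Ember's margin at 80:
Round 1 — Delta, Helix shut down (initial).
  Kestrel: +80 → 80 ≥ 40
Round 2 — Kestrel shuts down.
  Ember: +40 → 40 < 80
No further shutdowns.

yes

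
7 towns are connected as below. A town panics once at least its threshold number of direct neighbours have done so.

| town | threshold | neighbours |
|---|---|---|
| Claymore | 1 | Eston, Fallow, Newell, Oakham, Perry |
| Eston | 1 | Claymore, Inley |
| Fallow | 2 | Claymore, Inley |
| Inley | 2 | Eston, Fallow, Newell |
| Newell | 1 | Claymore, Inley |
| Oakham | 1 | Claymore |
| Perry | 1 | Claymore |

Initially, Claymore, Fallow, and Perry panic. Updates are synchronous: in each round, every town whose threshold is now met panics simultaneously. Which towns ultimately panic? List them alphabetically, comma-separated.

Round 1 — Claymore, Fallow, Perry panic (initial).
Round 2 — checking thresholds:
  Eston: 1 of 2 neighbours ≥ 1, panics.
  Inley: 1 of 3 neighbours < 2, holds.
  Newell: 1 of 2 neighbours ≥ 1, panics.
  Oakham: 1 of 1 neighbours ≥ 1, panics.
Round 3 — checking thresholds:
  Inley: 3 of 3 neighbours ≥ 2, panics.
Round 4 — no new panics; cascade stops.

Claymore, Eston, Fallow, Inley, Newell, Oakham, Perry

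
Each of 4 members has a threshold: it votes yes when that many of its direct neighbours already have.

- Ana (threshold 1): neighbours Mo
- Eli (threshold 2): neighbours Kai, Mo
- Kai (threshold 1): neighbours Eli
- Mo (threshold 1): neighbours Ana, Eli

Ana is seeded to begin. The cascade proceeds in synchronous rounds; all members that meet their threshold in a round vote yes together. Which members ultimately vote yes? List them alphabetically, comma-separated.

Ana, Mo

Round 1 — Ana votes yes (initial).
Round 2 — checking thresholds:
  Mo: 1 of 2 neighbours ≥ 1, votes yes.
Round 3 — no new yes votes; cascade stops.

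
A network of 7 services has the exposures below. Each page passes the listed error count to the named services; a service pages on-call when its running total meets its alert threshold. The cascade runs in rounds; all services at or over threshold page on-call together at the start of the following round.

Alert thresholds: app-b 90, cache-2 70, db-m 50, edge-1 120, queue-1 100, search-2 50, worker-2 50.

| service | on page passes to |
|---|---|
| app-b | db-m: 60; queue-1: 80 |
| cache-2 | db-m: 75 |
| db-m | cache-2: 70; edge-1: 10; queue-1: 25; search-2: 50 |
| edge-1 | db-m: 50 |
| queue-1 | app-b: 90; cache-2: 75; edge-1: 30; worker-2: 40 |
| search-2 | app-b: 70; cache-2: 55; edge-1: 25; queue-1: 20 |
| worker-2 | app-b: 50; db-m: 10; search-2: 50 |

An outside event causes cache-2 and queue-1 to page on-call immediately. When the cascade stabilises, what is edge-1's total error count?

65

Round 1 — cache-2, queue-1 page on-call (initial).
  app-b: +90 → 90 ≥ 90
  db-m: +75 → 75 ≥ 50
  edge-1: +30 → 30 < 120
  worker-2: +40 → 40 < 50
Round 2 — app-b, db-m page on-call.
  edge-1: +10 → 40 < 120
  search-2: +50 → 50 ≥ 50
Round 3 — search-2 pages on-call.
  edge-1: +25 → 65 < 120
No further pages.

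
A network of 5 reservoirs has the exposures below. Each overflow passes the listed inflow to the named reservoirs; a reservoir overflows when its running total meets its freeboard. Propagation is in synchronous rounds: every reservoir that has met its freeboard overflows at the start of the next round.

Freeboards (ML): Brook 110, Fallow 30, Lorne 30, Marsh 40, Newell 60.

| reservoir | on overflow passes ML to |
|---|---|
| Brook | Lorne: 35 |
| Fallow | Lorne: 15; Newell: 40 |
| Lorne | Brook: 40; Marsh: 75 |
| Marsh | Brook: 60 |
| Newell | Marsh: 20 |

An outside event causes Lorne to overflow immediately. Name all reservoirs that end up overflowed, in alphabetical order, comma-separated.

Lorne, Marsh

Round 1 — Lorne overflows (initial).
  Brook: +40 → 40 < 110
  Marsh: +75 → 75 ≥ 40
Round 2 — Marsh overflows.
  Brook: +60 → 100 < 110
No further overflows.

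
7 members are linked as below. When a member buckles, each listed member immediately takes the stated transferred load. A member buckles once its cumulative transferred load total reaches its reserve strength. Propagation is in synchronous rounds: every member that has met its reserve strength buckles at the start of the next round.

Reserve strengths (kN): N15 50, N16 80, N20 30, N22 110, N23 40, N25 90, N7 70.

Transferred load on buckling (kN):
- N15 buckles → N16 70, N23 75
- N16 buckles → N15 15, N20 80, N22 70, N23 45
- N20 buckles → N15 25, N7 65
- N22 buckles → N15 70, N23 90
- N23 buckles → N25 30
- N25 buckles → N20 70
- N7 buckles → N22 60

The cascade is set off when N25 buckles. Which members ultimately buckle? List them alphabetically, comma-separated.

Round 1 — N25 buckles (initial).
  N20: +70 → 70 ≥ 30
Round 2 — N20 buckles.
  N15: +25 → 25 < 50
  N7: +65 → 65 < 70
No further bucklings.

N20, N25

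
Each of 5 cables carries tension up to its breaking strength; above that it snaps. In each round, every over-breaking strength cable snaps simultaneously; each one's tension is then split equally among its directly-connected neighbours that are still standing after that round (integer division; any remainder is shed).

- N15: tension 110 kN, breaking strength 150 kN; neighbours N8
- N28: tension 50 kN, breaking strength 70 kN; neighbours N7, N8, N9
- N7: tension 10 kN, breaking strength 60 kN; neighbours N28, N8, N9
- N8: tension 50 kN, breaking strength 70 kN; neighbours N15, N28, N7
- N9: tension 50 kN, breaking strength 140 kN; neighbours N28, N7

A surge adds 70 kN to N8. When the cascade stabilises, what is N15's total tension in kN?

150

Round 1 — N8 at 120 > 70. N8 snaps.
  N8 sheds 120 kN to N15, N28, N7: 40 each.
    N15: 110+40 = 150 ≤ 150
    N28: 50+40 = 90 > 70
    N7: 10+40 = 50 ≤ 60
Round 2 — N28 snaps.
  N28 sheds 90 kN to N7, N9: 45 each.
    N7: 50+45 = 95 > 60
    N9: 50+45 = 95 ≤ 140
Round 3 — N7 snaps.
  N7 sheds 95 kN to N9: 95 each.
    N9: 95+95 = 190 > 140
Round 4 — N9 snaps.
  N9 sheds 190 kN: no online neighbours, lost.
No further breaks.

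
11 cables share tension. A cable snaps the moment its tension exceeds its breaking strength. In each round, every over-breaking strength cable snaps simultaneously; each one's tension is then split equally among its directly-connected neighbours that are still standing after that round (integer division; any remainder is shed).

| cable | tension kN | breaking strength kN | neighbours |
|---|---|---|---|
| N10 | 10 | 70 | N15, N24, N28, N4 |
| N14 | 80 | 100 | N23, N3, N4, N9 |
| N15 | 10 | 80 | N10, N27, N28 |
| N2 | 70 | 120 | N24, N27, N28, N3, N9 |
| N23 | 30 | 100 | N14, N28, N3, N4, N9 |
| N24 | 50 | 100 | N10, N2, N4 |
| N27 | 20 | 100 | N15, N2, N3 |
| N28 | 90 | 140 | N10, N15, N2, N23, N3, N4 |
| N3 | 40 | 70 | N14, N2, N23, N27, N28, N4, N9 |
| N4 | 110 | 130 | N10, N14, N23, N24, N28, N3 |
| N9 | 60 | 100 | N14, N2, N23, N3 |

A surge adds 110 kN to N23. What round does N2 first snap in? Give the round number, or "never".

Round 1 — N23 at 140 > 100. N23 snaps.
  N23 sheds 140 kN to N14, N28, N3, N4, N9: 28 each.
    N14: 80+28 = 108 > 100
    N28: 90+28 = 118 ≤ 140
    N3: 40+28 = 68 ≤ 70
    N4: 110+28 = 138 > 130
    N9: 60+28 = 88 ≤ 100
Round 2 — N14, N4 snap.
  N14 sheds 108 kN to N3, N9: 54 each.
    N3: 68+54 = 122 > 70
    N9: 88+54 = 142 > 100
  N4 sheds 138 kN to N10, N24, N28, N3: 34 each (2 lost).
    N10: 10+34 = 44 ≤ 70
    N24: 50+34 = 84 ≤ 100
    N28: 118+34 = 152 > 140
    N3: 122+34 = 156 > 70
Round 3 — N28, N3, N9 snap.
  N28 sheds 152 kN to N10, N15, N2: 50 each (2 lost).
    N10: 44+50 = 94 > 70
    N15: 10+50 = 60 ≤ 80
    N2: 70+50 = 120 ≤ 120
  N3 sheds 156 kN to N2, N27: 78 each.
    N2: 120+78 = 198 > 120
    N27: 20+78 = 98 ≤ 100
  N9 sheds 142 kN to N2: 142 each.
    N2: 198+142 = 340 > 120
Round 4 — N10, N2 snap.
  N10 sheds 94 kN to N15, N24: 47 each.
    N15: 60+47 = 107 > 80
    N24: 84+47 = 131 > 100
  N2 sheds 340 kN to N24, N27: 170 each.
    N24: 131+170 = 301 > 100
    N27: 98+170 = 268 > 100
Round 5 — N15, N24, N27 snap.
  N15 sheds 107 kN: no online neighbours, lost.
  N24 sheds 301 kN: no online neighbours, lost.
  N27 sheds 268 kN: no online neighbours, lost.
No further breaks.

4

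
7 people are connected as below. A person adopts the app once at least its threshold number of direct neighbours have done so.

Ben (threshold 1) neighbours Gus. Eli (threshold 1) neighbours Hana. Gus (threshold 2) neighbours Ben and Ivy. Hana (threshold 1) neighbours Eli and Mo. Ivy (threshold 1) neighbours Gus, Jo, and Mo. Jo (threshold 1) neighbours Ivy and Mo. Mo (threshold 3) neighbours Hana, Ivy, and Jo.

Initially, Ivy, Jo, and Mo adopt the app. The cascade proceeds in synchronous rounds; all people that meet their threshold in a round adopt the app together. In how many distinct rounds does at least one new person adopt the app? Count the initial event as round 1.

Round 1 — Ivy, Jo, Mo adopt the app (initial).
Round 2 — checking thresholds:
  Gus: 1 of 2 neighbours < 2, not yet.
  Hana: 1 of 2 neighbours ≥ 1, adopts the app.
Round 3 — checking thresholds:
  Eli: 1 of 1 neighbours ≥ 1, adopts the app.
  Gus: 1 of 2 neighbours < 2, not yet.
Round 4 — no new adoptions; cascade stops.

3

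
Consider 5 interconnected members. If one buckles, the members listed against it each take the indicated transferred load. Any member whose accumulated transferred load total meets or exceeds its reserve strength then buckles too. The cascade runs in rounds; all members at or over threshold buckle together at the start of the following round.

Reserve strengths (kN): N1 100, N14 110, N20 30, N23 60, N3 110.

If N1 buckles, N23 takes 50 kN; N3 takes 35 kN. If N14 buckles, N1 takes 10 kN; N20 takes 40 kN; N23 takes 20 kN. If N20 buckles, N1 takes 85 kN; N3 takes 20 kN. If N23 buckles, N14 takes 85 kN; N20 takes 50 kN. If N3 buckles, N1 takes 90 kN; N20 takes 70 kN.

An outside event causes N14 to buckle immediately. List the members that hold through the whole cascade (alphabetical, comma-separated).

Round 1 — N14 buckles (initial).
  N1: +10 → 10 < 100
  N20: +40 → 40 ≥ 30
  N23: +20 → 20 < 60
Round 2 — N20 buckles.
  N1: +85 → 95 < 100
  N3: +20 → 20 < 110
No further bucklings.

N1, N23, N3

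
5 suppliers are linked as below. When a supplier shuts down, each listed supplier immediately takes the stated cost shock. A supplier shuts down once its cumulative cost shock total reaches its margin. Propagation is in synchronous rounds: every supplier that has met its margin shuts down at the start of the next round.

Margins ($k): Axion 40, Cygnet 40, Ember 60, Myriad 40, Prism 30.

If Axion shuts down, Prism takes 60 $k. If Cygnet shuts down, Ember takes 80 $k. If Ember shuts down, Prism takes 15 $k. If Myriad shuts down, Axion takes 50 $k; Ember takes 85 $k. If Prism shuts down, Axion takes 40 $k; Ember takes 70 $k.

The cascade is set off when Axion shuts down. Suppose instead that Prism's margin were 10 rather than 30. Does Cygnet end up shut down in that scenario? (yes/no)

no

With Prism's margin at 10:
Round 1 — Axion shuts down (initial).
  Prism: +60 → 60 ≥ 10
Round 2 — Prism shuts down.
  Ember: +70 → 70 ≥ 60
Round 3 — Ember shuts down.
No further shutdowns.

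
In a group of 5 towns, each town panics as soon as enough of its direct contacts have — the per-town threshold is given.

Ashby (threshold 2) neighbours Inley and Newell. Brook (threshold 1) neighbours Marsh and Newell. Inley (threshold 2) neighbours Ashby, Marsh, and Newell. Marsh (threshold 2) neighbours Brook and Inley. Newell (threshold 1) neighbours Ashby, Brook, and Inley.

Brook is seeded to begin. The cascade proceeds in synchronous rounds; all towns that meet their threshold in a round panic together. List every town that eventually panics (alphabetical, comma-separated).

Round 1 — Brook panics (initial).
Round 2 — checking thresholds:
  Marsh: 1 of 2 neighbours < 2, holds.
  Newell: 1 of 3 neighbours ≥ 1, panics.
Round 3 — no new panics; cascade stops.

Brook, Newell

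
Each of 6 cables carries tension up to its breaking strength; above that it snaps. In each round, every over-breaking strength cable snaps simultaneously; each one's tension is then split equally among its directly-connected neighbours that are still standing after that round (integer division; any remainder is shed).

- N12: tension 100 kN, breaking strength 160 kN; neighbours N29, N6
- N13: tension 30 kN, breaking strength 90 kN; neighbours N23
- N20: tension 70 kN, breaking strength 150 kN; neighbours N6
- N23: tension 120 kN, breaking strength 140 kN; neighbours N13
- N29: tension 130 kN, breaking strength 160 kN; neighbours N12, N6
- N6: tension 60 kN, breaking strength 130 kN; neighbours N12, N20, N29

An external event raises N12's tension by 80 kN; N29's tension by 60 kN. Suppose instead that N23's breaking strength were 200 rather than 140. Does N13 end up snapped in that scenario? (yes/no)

no

With N23's breaking strength at 200:
Round 1 — N12 at 180 > 160; N29 at 190 > 160. N12, N29 snap.
  N12 sheds 180 kN to N6: 180 each.
    N6: 60+180 = 240 > 130
  N29 sheds 190 kN to N6: 190 each.
    N6: 240+190 = 430 > 130
Round 2 — N6 snaps.
  N6 sheds 430 kN to N20: 430 each.
    N20: 70+430 = 500 > 150
Round 3 — N20 snaps.
  N20 sheds 500 kN: no online neighbours, lost.
No further breaks.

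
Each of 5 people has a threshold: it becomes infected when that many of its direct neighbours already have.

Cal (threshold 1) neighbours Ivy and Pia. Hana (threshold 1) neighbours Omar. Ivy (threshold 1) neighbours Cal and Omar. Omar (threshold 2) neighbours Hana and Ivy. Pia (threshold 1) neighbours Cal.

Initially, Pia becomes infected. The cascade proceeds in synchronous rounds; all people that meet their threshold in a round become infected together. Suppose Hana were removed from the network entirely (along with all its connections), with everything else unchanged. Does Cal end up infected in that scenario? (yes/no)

With Hana removed:
Round 1 — Pia becomes infected (initial).
Round 2 — checking thresholds:
  Cal: 1 of 2 neighbours ≥ 1, becomes infected.
Round 3 — checking thresholds:
  Ivy: 1 of 2 neighbours ≥ 1, becomes infected.
Round 4 — no new infections; cascade stops.

yes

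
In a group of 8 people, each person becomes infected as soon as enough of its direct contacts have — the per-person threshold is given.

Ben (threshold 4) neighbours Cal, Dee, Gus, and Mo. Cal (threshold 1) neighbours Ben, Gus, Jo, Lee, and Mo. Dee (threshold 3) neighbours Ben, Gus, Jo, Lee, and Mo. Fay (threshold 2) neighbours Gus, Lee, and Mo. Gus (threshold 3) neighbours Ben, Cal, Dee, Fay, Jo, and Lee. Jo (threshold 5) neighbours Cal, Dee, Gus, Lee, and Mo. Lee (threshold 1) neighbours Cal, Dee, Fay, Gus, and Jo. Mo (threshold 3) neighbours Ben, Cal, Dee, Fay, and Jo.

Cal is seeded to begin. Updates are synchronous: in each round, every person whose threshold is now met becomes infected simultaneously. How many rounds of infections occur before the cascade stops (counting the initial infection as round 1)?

2

Round 1 — Cal becomes infected (initial).
Round 2 — checking thresholds:
  Ben: 1 of 4 neighbours < 4, not yet.
  Gus: 1 of 6 neighbours < 3, not yet.
  Jo: 1 of 5 neighbours < 5, not yet.
  Lee: 1 of 5 neighbours ≥ 1, becomes infected.
  Mo: 1 of 5 neighbours < 3, not yet.
Round 3 — no new infections; cascade stops.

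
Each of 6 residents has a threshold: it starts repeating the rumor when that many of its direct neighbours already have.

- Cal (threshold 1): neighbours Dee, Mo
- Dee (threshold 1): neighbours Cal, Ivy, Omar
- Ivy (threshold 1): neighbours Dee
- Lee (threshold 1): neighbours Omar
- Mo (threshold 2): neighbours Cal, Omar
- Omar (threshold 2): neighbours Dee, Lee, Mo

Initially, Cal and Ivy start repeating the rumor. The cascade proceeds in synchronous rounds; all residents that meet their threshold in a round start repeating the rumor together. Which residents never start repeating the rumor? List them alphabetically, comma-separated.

Round 1 — Cal, Ivy start repeating the rumor (initial).
Round 2 — checking thresholds:
  Dee: 2 of 3 neighbours ≥ 1, starts repeating the rumor.
  Mo: 1 of 2 neighbours < 2, below threshold.
Round 3 — no new spreads; cascade stops.

Lee, Mo, Omar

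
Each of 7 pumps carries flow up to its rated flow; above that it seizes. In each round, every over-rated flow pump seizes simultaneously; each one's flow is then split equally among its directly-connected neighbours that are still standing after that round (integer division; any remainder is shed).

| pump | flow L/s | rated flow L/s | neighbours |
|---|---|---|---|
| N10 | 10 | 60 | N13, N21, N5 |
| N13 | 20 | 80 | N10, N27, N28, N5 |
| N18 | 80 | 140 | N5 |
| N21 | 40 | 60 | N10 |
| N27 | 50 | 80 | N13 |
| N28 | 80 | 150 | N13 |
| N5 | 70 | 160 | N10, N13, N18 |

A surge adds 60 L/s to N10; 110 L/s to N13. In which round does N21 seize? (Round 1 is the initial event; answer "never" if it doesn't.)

Round 1 — N10 at 70 > 60; N13 at 130 > 80. N10, N13 seize.
  N10 sheds 70 L/s to N21, N5: 35 each.
    N21: 40+35 = 75 > 60
    N5: 70+35 = 105 ≤ 160
  N13 sheds 130 L/s to N27, N28, N5: 43 each (1 lost).
    N27: 50+43 = 93 > 80
    N28: 80+43 = 123 ≤ 150
    N5: 105+43 = 148 ≤ 160
Round 2 — N21, N27 seize.
  N21 sheds 75 L/s: no online neighbours, lost.
  N27 sheds 93 L/s: no online neighbours, lost.
No further seizures.

2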